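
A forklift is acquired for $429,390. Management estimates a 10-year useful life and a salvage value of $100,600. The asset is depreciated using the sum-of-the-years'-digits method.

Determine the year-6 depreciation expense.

$29,890

Depreciable base = $429,390 − $100,600 = $328,790.
Sum of the years' digits = 10+9+8+7+6+5+4+3+2+1 = 55.
Year 1: $328,790 × 10/55 = $59,780. Book value $369,610.
Year 2: $328,790 × 9/55 = $53,802. Book value $315,808.
Year 3: $328,790 × 8/55 = $47,824. Book value $267,984.
Year 4: $328,790 × 7/55 = $41,846. Book value $226,138.
Year 5: $328,790 × 6/55 = $35,868. Book value $190,270.
Year 6: $328,790 × 5/55 = $29,890. Book value $160,380.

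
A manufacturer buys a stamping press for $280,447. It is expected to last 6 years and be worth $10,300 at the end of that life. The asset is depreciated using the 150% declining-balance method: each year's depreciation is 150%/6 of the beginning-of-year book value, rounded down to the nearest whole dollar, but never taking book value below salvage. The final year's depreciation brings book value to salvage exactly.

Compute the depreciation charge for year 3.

Depreciable base = $280,447 − $10,300 = $270,147.
Year 1: ⌊$280,447 × 150%/6⌋ = $70,111. Book value $210,336.
Year 2: ⌊$210,336 × 150%/6⌋ = $52,584. Book value $157,752.
Year 3: ⌊$157,752 × 150%/6⌋ = $39,438. Book value $118,314.

$39,438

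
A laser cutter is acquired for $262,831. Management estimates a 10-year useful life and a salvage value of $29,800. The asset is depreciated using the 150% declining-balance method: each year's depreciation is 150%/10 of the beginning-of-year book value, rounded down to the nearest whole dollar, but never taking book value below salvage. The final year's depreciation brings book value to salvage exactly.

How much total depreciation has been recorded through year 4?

Depreciable base = $262,831 − $29,800 = $233,031.
Year 1: ⌊$262,831 × 150%/10⌋ = $39,424. Book value $223,407.
Year 2: ⌊$223,407 × 150%/10⌋ = $33,511. Book value $189,896.
Year 3: ⌊$189,896 × 150%/10⌋ = $28,484. Book value $161,412.
Year 4: ⌊$161,412 × 150%/10⌋ = $24,211. Book value $137,201.
Accumulated through year 4 = $262,831 − $137,201 = $125,630.

$125,630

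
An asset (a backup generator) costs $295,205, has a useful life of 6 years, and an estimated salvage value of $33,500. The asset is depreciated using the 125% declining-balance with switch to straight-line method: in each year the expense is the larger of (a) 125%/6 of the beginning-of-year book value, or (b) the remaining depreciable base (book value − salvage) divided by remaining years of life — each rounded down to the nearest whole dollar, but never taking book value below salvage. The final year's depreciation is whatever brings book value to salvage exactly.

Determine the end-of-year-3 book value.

Depreciable base = $295,205 − $33,500 = $261,705.
Year 1: DB = ⌊$295,205 × 125%/6⌋ = $61,501; SL = ⌊$261,705/6⌋ = $43,617 → take DB $61,501. Book value $233,704.
Year 2: DB = ⌊$233,704 × 125%/6⌋ = $48,688; SL = ⌊$200,204/5⌋ = $40,040 → take DB $48,688. Book value $185,016.
Year 3: DB = ⌊$185,016 × 125%/6⌋ = $38,545; SL = ⌊$151,516/4⌋ = $37,879 → take DB $38,545. Book value $146,471.

$146,471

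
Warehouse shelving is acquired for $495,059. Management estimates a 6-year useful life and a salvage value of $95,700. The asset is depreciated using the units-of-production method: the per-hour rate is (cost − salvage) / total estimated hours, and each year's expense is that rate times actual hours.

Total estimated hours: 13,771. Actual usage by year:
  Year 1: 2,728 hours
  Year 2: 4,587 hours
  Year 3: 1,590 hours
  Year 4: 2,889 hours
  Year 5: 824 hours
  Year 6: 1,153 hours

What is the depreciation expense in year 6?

$33,437

Depreciable base = $495,059 − $95,700 = $399,359.
Rate = $399,359 / 13,771 hours = $29 per hour.
Year 1: 2,728 × $29 = $79,112. Book value $415,947.
Year 2: 4,587 × $29 = $133,023. Book value $282,924.
Year 3: 1,590 × $29 = $46,110. Book value $236,814.
Year 4: 2,889 × $29 = $83,781. Book value $153,033.
Year 5: 824 × $29 = $23,896. Book value $129,137.
Year 6: 1,153 × $29 = $33,437. Book value $95,700.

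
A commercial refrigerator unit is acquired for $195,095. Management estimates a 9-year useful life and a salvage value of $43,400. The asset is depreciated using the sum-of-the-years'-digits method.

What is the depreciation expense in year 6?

Depreciable base = $195,095 − $43,400 = $151,695.
Sum of the years' digits = 9+8+7+6+5+4+3+2+1 = 45.
Year 1: $151,695 × 9/45 = $30,339. Book value $164,756.
Year 2: $151,695 × 8/45 = $26,968. Book value $137,788.
Year 3: $151,695 × 7/45 = $23,597. Book value $114,191.
Year 4: $151,695 × 6/45 = $20,226. Book value $93,965.
Year 5: $151,695 × 5/45 = $16,855. Book value $77,110.
Year 6: $151,695 × 4/45 = $13,484. Book value $63,626.

$13,484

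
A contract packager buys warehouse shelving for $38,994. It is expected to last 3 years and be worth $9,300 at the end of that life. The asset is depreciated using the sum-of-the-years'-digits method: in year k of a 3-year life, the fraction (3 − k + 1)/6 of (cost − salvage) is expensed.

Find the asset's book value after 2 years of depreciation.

$14,249

Depreciable base = $38,994 − $9,300 = $29,694.
Sum of the years' digits = 3+2+1 = 6.
Year 1: $29,694 × 3/6 = $14,847. Book value $24,147.
Year 2: $29,694 × 2/6 = $9,898. Book value $14,249.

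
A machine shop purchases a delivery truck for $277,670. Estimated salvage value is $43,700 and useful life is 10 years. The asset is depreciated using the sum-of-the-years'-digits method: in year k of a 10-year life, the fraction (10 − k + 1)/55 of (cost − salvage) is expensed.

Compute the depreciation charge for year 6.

$21,270

Depreciable base = $277,670 − $43,700 = $233,970.
Sum of the years' digits = 10+9+8+7+6+5+4+3+2+1 = 55.
Year 1: $233,970 × 10/55 = $42,540. Book value $235,130.
Year 2: $233,970 × 9/55 = $38,286. Book value $196,844.
Year 3: $233,970 × 8/55 = $34,032. Book value $162,812.
Year 4: $233,970 × 7/55 = $29,778. Book value $133,034.
Year 5: $233,970 × 6/55 = $25,524. Book value $107,510.
Year 6: $233,970 × 5/55 = $21,270. Book value $86,240.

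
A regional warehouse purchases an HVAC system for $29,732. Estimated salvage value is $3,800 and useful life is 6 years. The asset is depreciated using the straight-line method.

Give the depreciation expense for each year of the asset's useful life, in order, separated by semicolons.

Depreciable base = $29,732 − $3,800 = $25,932.
Annual expense = $25,932 / 6 = $4,322.
End of year 1: book value $25,410.
End of year 2: book value $21,088.
End of year 3: book value $16,766.
End of year 4: book value $12,444.
End of year 5: book value $8,122.
End of year 6: book value $3,800.

$4,322; $4,322; $4,322; $4,322; $4,322; $4,322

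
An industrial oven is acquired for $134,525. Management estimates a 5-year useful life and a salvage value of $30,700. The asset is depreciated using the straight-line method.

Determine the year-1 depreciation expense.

Depreciable base = $134,525 − $30,700 = $103,825.
Annual expense = $103,825 / 5 = $20,765.

$20,765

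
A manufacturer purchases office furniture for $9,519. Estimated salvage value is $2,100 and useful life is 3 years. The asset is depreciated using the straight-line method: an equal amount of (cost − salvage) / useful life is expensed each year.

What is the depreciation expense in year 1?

Depreciable base = $9,519 − $2,100 = $7,419.
Annual expense = $7,419 / 3 = $2,473.

$2,473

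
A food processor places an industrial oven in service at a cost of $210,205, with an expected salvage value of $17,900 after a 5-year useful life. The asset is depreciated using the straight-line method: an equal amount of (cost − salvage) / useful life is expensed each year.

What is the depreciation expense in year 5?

$38,461

Depreciable base = $210,205 − $17,900 = $192,305.
Annual expense = $192,305 / 5 = $38,461.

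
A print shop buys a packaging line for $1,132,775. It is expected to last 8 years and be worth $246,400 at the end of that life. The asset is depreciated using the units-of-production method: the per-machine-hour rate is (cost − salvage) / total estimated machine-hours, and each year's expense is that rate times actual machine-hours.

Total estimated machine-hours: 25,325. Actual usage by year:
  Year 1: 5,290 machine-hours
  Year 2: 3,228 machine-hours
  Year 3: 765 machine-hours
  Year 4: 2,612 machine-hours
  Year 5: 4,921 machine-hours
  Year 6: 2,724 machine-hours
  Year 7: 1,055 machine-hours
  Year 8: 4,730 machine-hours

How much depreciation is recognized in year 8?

Depreciable base = $1,132,775 − $246,400 = $886,375.
Rate = $886,375 / 25,325 machine-hours = $35 per machine-hour.
Year 1: 5,290 × $35 = $185,150. Book value $947,625.
Year 2: 3,228 × $35 = $112,980. Book value $834,645.
Year 3: 765 × $35 = $26,775. Book value $807,870.
Year 4: 2,612 × $35 = $91,420. Book value $716,450.
Year 5: 4,921 × $35 = $172,235. Book value $544,215.
Year 6: 2,724 × $35 = $95,340. Book value $448,875.
Year 7: 1,055 × $35 = $36,925. Book value $411,950.
Year 8: 4,730 × $35 = $165,550. Book value $246,400.

$165,550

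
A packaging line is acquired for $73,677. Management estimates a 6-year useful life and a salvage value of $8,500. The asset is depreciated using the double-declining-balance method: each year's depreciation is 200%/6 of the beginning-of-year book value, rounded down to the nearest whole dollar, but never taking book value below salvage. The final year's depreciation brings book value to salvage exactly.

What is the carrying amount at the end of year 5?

$9,703

Depreciable base = $73,677 − $8,500 = $65,177.
Year 1: ⌊$73,677 × 200%/6⌋ = $24,559. Book value $49,118.
Year 2: ⌊$49,118 × 200%/6⌋ = $16,372. Book value $32,746.
Year 3: ⌊$32,746 × 200%/6⌋ = $10,915. Book value $21,831.
Year 4: ⌊$21,831 × 200%/6⌋ = $7,277. Book value $14,554.
Year 5: ⌊$14,554 × 200%/6⌋ = $4,851. Book value $9,703.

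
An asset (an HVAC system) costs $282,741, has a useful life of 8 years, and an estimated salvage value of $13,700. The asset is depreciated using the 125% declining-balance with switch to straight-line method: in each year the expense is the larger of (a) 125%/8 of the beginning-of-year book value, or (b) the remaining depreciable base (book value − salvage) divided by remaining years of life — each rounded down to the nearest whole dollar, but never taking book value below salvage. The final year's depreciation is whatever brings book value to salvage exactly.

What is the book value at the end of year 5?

Depreciable base = $282,741 − $13,700 = $269,041.
Year 1: DB = ⌊$282,741 × 125%/8⌋ = $44,178; SL = ⌊$269,041/8⌋ = $33,630 → take DB $44,178. Book value $238,563.
Year 2: DB = ⌊$238,563 × 125%/8⌋ = $37,275; SL = ⌊$224,863/7⌋ = $32,123 → take DB $37,275. Book value $201,288.
Year 3: DB = ⌊$201,288 × 125%/8⌋ = $31,451; SL = ⌊$187,588/6⌋ = $31,264 → take DB $31,451. Book value $169,837.
Year 4: DB = ⌊$169,837 × 125%/8⌋ = $26,537; SL = ⌊$156,137/5⌋ = $31,227 → take SL $31,227. Book value $138,610.
Year 5: DB = ⌊$138,610 × 125%/8⌋ = $21,657; SL = ⌊$124,910/4⌋ = $31,227 → take SL $31,227. Book value $107,383.

$107,383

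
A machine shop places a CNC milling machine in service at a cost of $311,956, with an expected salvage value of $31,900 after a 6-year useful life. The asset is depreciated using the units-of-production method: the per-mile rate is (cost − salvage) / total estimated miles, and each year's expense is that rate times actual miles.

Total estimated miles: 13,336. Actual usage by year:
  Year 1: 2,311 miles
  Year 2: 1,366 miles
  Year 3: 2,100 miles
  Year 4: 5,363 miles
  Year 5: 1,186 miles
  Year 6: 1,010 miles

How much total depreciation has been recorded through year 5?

$258,846

Depreciable base = $311,956 − $31,900 = $280,056.
Rate = $280,056 / 13,336 miles = $21 per mile.
Year 1: 2,311 × $21 = $48,531. Book value $263,425.
Year 2: 1,366 × $21 = $28,686. Book value $234,739.
Year 3: 2,100 × $21 = $44,100. Book value $190,639.
Year 4: 5,363 × $21 = $112,623. Book value $78,016.
Year 5: 1,186 × $21 = $24,906. Book value $53,110.
Accumulated through year 5 = $311,956 − $53,110 = $258,846.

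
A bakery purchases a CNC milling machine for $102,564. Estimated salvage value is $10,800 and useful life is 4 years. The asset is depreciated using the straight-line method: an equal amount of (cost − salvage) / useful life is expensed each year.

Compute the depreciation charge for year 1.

$22,941

Depreciable base = $102,564 − $10,800 = $91,764.
Annual expense = $91,764 / 4 = $22,941.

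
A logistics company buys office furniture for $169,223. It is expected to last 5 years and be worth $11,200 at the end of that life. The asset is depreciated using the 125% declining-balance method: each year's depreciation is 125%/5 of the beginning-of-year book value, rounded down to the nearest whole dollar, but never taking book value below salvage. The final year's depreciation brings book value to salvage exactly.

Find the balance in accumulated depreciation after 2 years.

Depreciable base = $169,223 − $11,200 = $158,023.
Year 1: ⌊$169,223 × 125%/5⌋ = $42,305. Book value $126,918.
Year 2: ⌊$126,918 × 125%/5⌋ = $31,729. Book value $95,189.
Accumulated through year 2 = $169,223 − $95,189 = $74,034.

$74,034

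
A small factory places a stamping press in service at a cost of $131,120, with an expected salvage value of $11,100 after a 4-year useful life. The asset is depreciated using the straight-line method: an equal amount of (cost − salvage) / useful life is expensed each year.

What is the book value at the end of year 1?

$101,115

Depreciable base = $131,120 − $11,100 = $120,020.
Annual expense = $120,020 / 4 = $30,005.
End of year 1: book value $101,115.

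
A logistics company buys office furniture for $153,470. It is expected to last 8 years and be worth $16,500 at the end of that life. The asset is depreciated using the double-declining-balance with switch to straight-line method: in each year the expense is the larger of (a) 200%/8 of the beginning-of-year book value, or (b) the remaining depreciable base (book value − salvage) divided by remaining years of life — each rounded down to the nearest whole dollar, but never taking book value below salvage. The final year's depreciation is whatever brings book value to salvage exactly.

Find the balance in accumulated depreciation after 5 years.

$117,050

Depreciable base = $153,470 − $16,500 = $136,970.
Year 1: DB = ⌊$153,470 × 200%/8⌋ = $38,367; SL = ⌊$136,970/8⌋ = $17,121 → take DB $38,367. Book value $115,103.
Year 2: DB = ⌊$115,103 × 200%/8⌋ = $28,775; SL = ⌊$98,603/7⌋ = $14,086 → take DB $28,775. Book value $86,328.
Year 3: DB = ⌊$86,328 × 200%/8⌋ = $21,582; SL = ⌊$69,828/6⌋ = $11,638 → take DB $21,582. Book value $64,746.
Year 4: DB = ⌊$64,746 × 200%/8⌋ = $16,186; SL = ⌊$48,246/5⌋ = $9,649 → take DB $16,186. Book value $48,560.
Year 5: DB = ⌊$48,560 × 200%/8⌋ = $12,140; SL = ⌊$32,060/4⌋ = $8,015 → take DB $12,140. Book value $36,420.
Accumulated through year 5 = $153,470 − $36,420 = $117,050.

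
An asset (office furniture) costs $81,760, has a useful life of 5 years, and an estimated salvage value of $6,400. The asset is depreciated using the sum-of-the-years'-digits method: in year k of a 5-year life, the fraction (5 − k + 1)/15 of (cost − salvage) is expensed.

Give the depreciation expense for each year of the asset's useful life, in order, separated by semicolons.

Depreciable base = $81,760 − $6,400 = $75,360.
Sum of the years' digits = 5+4+3+2+1 = 15.
Year 1: $75,360 × 5/15 = $25,120. Book value $56,640.
Year 2: $75,360 × 4/15 = $20,096. Book value $36,544.
Year 3: $75,360 × 3/15 = $15,072. Book value $21,472.
Year 4: $75,360 × 2/15 = $10,048. Book value $11,424.
Year 5: $75,360 × 1/15 = $5,024. Book value $6,400.

$25,120; $20,096; $15,072; $10,048; $5,024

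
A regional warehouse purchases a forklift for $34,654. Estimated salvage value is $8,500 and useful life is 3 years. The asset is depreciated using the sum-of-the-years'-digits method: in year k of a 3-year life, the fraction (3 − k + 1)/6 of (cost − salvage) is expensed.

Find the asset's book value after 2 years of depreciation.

Depreciable base = $34,654 − $8,500 = $26,154.
Sum of the years' digits = 3+2+1 = 6.
Year 1: $26,154 × 3/6 = $13,077. Book value $21,577.
Year 2: $26,154 × 2/6 = $8,718. Book value $12,859.

$12,859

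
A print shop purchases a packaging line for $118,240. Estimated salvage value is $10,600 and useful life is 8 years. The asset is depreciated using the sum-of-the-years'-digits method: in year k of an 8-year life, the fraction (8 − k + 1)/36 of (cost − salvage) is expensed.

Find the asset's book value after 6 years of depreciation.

$19,570

Depreciable base = $118,240 − $10,600 = $107,640.
Sum of the years' digits = 8+7+6+5+4+3+2+1 = 36.
Year 1: $107,640 × 8/36 = $23,920. Book value $94,320.
Year 2: $107,640 × 7/36 = $20,930. Book value $73,390.
Year 3: $107,640 × 6/36 = $17,940. Book value $55,450.
Year 4: $107,640 × 5/36 = $14,950. Book value $40,500.
Year 5: $107,640 × 4/36 = $11,960. Book value $28,540.
Year 6: $107,640 × 3/36 = $8,970. Book value $19,570.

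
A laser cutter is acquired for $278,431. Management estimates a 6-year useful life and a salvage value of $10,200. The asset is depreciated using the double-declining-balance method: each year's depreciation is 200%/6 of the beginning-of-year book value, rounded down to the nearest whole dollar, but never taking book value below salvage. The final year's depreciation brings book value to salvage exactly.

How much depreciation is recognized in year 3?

Depreciable base = $278,431 − $10,200 = $268,231.
Year 1: ⌊$278,431 × 200%/6⌋ = $92,810. Book value $185,621.
Year 2: ⌊$185,621 × 200%/6⌋ = $61,873. Book value $123,748.
Year 3: ⌊$123,748 × 200%/6⌋ = $41,249. Book value $82,499.

$41,249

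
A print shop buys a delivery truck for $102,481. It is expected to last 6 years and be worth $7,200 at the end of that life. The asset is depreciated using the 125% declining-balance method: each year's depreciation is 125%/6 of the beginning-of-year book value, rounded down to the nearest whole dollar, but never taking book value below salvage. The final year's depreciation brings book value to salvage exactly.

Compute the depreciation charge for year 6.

Depreciable base = $102,481 − $7,200 = $95,281.
Year 1: ⌊$102,481 × 125%/6⌋ = $21,350. Book value $81,131.
Year 2: ⌊$81,131 × 125%/6⌋ = $16,902. Book value $64,229.
Year 3: ⌊$64,229 × 125%/6⌋ = $13,381. Book value $50,848.
Year 4: ⌊$50,848 × 125%/6⌋ = $10,593. Book value $40,255.
Year 5: ⌊$40,255 × 125%/6⌋ = $8,386. Book value $31,869.
Year 6 (final): $31,869 − $7,200 = $24,669. Book value $7,200.

$24,669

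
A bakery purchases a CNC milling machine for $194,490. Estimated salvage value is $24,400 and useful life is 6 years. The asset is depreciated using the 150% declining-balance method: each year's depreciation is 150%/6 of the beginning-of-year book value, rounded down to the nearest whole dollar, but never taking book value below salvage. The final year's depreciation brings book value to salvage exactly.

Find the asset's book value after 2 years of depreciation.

Depreciable base = $194,490 − $24,400 = $170,090.
Year 1: ⌊$194,490 × 150%/6⌋ = $48,622. Book value $145,868.
Year 2: ⌊$145,868 × 150%/6⌋ = $36,467. Book value $109,401.

$109,401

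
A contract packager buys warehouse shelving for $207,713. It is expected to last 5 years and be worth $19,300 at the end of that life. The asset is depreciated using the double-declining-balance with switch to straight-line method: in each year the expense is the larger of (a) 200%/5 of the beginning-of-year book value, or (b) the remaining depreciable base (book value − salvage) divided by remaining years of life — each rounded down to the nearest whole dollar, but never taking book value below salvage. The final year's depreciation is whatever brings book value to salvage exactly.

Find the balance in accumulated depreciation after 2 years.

Depreciable base = $207,713 − $19,300 = $188,413.
Year 1: DB = ⌊$207,713 × 200%/5⌋ = $83,085; SL = ⌊$188,413/5⌋ = $37,682 → take DB $83,085. Book value $124,628.
Year 2: DB = ⌊$124,628 × 200%/5⌋ = $49,851; SL = ⌊$105,328/4⌋ = $26,332 → take DB $49,851. Book value $74,777.
Accumulated through year 2 = $207,713 − $74,777 = $132,936.

$132,936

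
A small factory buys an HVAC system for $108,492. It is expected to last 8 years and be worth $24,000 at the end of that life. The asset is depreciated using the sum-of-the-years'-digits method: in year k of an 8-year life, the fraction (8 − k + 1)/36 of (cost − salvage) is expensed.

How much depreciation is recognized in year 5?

Depreciable base = $108,492 − $24,000 = $84,492.
Sum of the years' digits = 8+7+6+5+4+3+2+1 = 36.
Year 1: $84,492 × 8/36 = $18,776. Book value $89,716.
Year 2: $84,492 × 7/36 = $16,429. Book value $73,287.
Year 3: $84,492 × 6/36 = $14,082. Book value $59,205.
Year 4: $84,492 × 5/36 = $11,735. Book value $47,470.
Year 5: $84,492 × 4/36 = $9,388. Book value $38,082.

$9,388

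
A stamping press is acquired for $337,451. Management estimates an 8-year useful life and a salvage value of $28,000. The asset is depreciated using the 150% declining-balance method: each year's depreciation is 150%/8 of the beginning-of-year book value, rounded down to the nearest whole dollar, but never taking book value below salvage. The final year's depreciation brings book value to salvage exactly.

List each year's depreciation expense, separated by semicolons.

Depreciable base = $337,451 − $28,000 = $309,451.
Year 1: ⌊$337,451 × 150%/8⌋ = $63,272. Book value $274,179.
Year 2: ⌊$274,179 × 150%/8⌋ = $51,408. Book value $222,771.
Year 3: ⌊$222,771 × 150%/8⌋ = $41,769. Book value $181,002.
Year 4: ⌊$181,002 × 150%/8⌋ = $33,937. Book value $147,065.
Year 5: ⌊$147,065 × 150%/8⌋ = $27,574. Book value $119,491.
Year 6: ⌊$119,491 × 150%/8⌋ = $22,404. Book value $97,087.
Year 7: ⌊$97,087 × 150%/8⌋ = $18,203. Book value $78,884.
Year 8 (final): $78,884 − $28,000 = $50,884. Book value $28,000.

$63,272; $51,408; $41,769; $33,937; $27,574; $22,404; $18,203; $50,884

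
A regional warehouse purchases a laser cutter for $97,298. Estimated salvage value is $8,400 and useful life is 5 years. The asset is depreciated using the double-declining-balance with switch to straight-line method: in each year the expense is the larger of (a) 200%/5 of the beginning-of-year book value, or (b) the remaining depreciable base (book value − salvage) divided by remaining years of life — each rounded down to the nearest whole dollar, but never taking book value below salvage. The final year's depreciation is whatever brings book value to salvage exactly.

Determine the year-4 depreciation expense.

Depreciable base = $97,298 − $8,400 = $88,898.
Year 1: DB = ⌊$97,298 × 200%/5⌋ = $38,919; SL = ⌊$88,898/5⌋ = $17,779 → take DB $38,919. Book value $58,379.
Year 2: DB = ⌊$58,379 × 200%/5⌋ = $23,351; SL = ⌊$49,979/4⌋ = $12,494 → take DB $23,351. Book value $35,028.
Year 3: DB = ⌊$35,028 × 200%/5⌋ = $14,011; SL = ⌊$26,628/3⌋ = $8,876 → take DB $14,011. Book value $21,017.
Year 4: DB = ⌊$21,017 × 200%/5⌋ = $8,406; SL = ⌊$12,617/2⌋ = $6,308 → take DB $8,406. Book value $12,611.

$8,406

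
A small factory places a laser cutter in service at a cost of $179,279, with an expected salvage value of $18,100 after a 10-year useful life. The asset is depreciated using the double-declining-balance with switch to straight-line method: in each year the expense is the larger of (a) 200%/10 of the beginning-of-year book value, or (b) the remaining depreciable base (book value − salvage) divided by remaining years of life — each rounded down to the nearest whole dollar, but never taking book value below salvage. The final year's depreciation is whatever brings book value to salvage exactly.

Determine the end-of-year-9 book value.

Depreciable base = $179,279 − $18,100 = $161,179.
Year 1: DB = ⌊$179,279 × 200%/10⌋ = $35,855; SL = ⌊$161,179/10⌋ = $16,117 → take DB $35,855. Book value $143,424.
Year 2: DB = ⌊$143,424 × 200%/10⌋ = $28,684; SL = ⌊$125,324/9⌋ = $13,924 → take DB $28,684. Book value $114,740.
Year 3: DB = ⌊$114,740 × 200%/10⌋ = $22,948; SL = ⌊$96,640/8⌋ = $12,080 → take DB $22,948. Book value $91,792.
Year 4: DB = ⌊$91,792 × 200%/10⌋ = $18,358; SL = ⌊$73,692/7⌋ = $10,527 → take DB $18,358. Book value $73,434.
Year 5: DB = ⌊$73,434 × 200%/10⌋ = $14,686; SL = ⌊$55,334/6⌋ = $9,222 → take DB $14,686. Book value $58,748.
Year 6: DB = ⌊$58,748 × 200%/10⌋ = $11,749; SL = ⌊$40,648/5⌋ = $8,129 → take DB $11,749. Book value $46,999.
Year 7: DB = ⌊$46,999 × 200%/10⌋ = $9,399; SL = ⌊$28,899/4⌋ = $7,224 → take DB $9,399. Book value $37,600.
Year 8: DB = ⌊$37,600 × 200%/10⌋ = $7,520; SL = ⌊$19,500/3⌋ = $6,500 → take DB $7,520. Book value $30,080.
Year 9: DB = ⌊$30,080 × 200%/10⌋ = $6,016; SL = ⌊$11,980/2⌋ = $5,990 → take DB $6,016. Book value $24,064.

$24,064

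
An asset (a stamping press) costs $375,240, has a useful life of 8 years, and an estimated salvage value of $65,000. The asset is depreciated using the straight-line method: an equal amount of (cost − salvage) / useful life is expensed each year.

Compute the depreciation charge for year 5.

$38,780

Depreciable base = $375,240 − $65,000 = $310,240.
Annual expense = $310,240 / 8 = $38,780.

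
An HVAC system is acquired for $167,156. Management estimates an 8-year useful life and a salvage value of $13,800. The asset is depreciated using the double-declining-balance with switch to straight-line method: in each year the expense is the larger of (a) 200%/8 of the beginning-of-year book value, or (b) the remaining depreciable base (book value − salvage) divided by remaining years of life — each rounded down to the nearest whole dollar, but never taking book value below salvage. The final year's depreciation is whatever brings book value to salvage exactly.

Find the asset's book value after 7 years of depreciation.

$21,776

Depreciable base = $167,156 − $13,800 = $153,356.
Year 1: DB = ⌊$167,156 × 200%/8⌋ = $41,789; SL = ⌊$153,356/8⌋ = $19,169 → take DB $41,789. Book value $125,367.
Year 2: DB = ⌊$125,367 × 200%/8⌋ = $31,341; SL = ⌊$111,567/7⌋ = $15,938 → take DB $31,341. Book value $94,026.
Year 3: DB = ⌊$94,026 × 200%/8⌋ = $23,506; SL = ⌊$80,226/6⌋ = $13,371 → take DB $23,506. Book value $70,520.
Year 4: DB = ⌊$70,520 × 200%/8⌋ = $17,630; SL = ⌊$56,720/5⌋ = $11,344 → take DB $17,630. Book value $52,890.
Year 5: DB = ⌊$52,890 × 200%/8⌋ = $13,222; SL = ⌊$39,090/4⌋ = $9,772 → take DB $13,222. Book value $39,668.
Year 6: DB = ⌊$39,668 × 200%/8⌋ = $9,917; SL = ⌊$25,868/3⌋ = $8,622 → take DB $9,917. Book value $29,751.
Year 7: DB = ⌊$29,751 × 200%/8⌋ = $7,437; SL = ⌊$15,951/2⌋ = $7,975 → take SL $7,975. Book value $21,776.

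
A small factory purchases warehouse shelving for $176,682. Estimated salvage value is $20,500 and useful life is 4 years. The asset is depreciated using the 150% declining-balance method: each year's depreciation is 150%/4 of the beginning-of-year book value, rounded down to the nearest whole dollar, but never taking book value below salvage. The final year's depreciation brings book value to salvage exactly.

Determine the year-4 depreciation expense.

$22,636

Depreciable base = $176,682 − $20,500 = $156,182.
Year 1: ⌊$176,682 × 150%/4⌋ = $66,255. Book value $110,427.
Year 2: ⌊$110,427 × 150%/4⌋ = $41,410. Book value $69,017.
Year 3: ⌊$69,017 × 150%/4⌋ = $25,881. Book value $43,136.
Year 4 (final): $43,136 − $20,500 = $22,636. Book value $20,500.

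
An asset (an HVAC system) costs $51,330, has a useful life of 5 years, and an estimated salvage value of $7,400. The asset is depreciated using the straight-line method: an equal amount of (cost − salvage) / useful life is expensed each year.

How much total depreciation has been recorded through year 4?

$35,144

Depreciable base = $51,330 − $7,400 = $43,930.
Annual expense = $43,930 / 5 = $8,786.
End of year 1: book value $42,544.
End of year 2: book value $33,758.
End of year 3: book value $24,972.
End of year 4: book value $16,186.
Accumulated through year 4 = $51,330 − $16,186 = $35,144.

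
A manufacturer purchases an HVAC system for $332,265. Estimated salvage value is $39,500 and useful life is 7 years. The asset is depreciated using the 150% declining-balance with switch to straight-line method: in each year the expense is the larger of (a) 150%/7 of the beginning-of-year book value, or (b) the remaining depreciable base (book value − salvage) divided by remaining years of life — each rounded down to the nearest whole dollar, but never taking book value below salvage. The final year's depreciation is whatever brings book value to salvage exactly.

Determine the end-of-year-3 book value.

Depreciable base = $332,265 − $39,500 = $292,765.
Year 1: DB = ⌊$332,265 × 150%/7⌋ = $71,199; SL = ⌊$292,765/7⌋ = $41,823 → take DB $71,199. Book value $261,066.
Year 2: DB = ⌊$261,066 × 150%/7⌋ = $55,942; SL = ⌊$221,566/6⌋ = $36,927 → take DB $55,942. Book value $205,124.
Year 3: DB = ⌊$205,124 × 150%/7⌋ = $43,955; SL = ⌊$165,624/5⌋ = $33,124 → take DB $43,955. Book value $161,169.

$161,169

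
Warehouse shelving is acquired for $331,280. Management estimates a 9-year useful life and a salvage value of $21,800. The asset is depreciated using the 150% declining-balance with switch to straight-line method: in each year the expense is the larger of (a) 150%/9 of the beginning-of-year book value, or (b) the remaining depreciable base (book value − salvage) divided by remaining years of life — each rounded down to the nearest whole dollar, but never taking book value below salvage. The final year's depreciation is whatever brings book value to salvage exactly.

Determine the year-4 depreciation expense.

Depreciable base = $331,280 − $21,800 = $309,480.
Year 1: DB = ⌊$331,280 × 150%/9⌋ = $55,213; SL = ⌊$309,480/9⌋ = $34,386 → take DB $55,213. Book value $276,067.
Year 2: DB = ⌊$276,067 × 150%/9⌋ = $46,011; SL = ⌊$254,267/8⌋ = $31,783 → take DB $46,011. Book value $230,056.
Year 3: DB = ⌊$230,056 × 150%/9⌋ = $38,342; SL = ⌊$208,256/7⌋ = $29,750 → take DB $38,342. Book value $191,714.
Year 4: DB = ⌊$191,714 × 150%/9⌋ = $31,952; SL = ⌊$169,914/6⌋ = $28,319 → take DB $31,952. Book value $159,762.

$31,952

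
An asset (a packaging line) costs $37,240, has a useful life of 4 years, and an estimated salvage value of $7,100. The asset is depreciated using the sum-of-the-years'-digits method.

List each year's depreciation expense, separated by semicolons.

Depreciable base = $37,240 − $7,100 = $30,140.
Sum of the years' digits = 4+3+2+1 = 10.
Year 1: $30,140 × 4/10 = $12,056. Book value $25,184.
Year 2: $30,140 × 3/10 = $9,042. Book value $16,142.
Year 3: $30,140 × 2/10 = $6,028. Book value $10,114.
Year 4: $30,140 × 1/10 = $3,014. Book value $7,100.

$12,056; $9,042; $6,028; $3,014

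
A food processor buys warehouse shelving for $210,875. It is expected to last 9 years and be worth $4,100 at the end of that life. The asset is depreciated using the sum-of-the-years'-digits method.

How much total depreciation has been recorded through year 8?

$202,180

Depreciable base = $210,875 − $4,100 = $206,775.
Sum of the years' digits = 9+8+7+6+5+4+3+2+1 = 45.
Year 1: $206,775 × 9/45 = $41,355. Book value $169,520.
Year 2: $206,775 × 8/45 = $36,760. Book value $132,760.
Year 3: $206,775 × 7/45 = $32,165. Book value $100,595.
Year 4: $206,775 × 6/45 = $27,570. Book value $73,025.
Year 5: $206,775 × 5/45 = $22,975. Book value $50,050.
Year 6: $206,775 × 4/45 = $18,380. Book value $31,670.
Year 7: $206,775 × 3/45 = $13,785. Book value $17,885.
Year 8: $206,775 × 2/45 = $9,190. Book value $8,695.
Accumulated through year 8 = $210,875 − $8,695 = $202,180.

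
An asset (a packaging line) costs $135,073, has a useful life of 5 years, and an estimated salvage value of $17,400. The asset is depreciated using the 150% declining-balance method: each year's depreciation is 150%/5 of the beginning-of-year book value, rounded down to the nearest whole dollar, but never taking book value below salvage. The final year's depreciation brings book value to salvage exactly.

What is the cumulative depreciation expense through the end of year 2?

Depreciable base = $135,073 − $17,400 = $117,673.
Year 1: ⌊$135,073 × 150%/5⌋ = $40,521. Book value $94,552.
Year 2: ⌊$94,552 × 150%/5⌋ = $28,365. Book value $66,187.
Accumulated through year 2 = $135,073 − $66,187 = $68,886.

$68,886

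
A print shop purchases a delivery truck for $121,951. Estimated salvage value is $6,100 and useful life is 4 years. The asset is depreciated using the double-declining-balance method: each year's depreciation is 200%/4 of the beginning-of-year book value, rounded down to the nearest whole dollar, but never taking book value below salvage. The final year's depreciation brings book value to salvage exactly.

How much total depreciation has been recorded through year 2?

$91,463

Depreciable base = $121,951 − $6,100 = $115,851.
Year 1: ⌊$121,951 × 200%/4⌋ = $60,975. Book value $60,976.
Year 2: ⌊$60,976 × 200%/4⌋ = $30,488. Book value $30,488.
Accumulated through year 2 = $121,951 − $30,488 = $91,463.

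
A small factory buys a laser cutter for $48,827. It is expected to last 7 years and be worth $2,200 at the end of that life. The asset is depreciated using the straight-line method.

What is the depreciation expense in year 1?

Depreciable base = $48,827 − $2,200 = $46,627.
Annual expense = $46,627 / 7 = $6,661.

$6,661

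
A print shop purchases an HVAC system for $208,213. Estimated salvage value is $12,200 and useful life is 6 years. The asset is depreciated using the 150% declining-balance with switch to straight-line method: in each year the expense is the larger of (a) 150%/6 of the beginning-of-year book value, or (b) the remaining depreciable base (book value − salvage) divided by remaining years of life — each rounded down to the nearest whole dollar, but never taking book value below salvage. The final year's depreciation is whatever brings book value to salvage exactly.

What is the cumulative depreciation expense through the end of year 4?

Depreciable base = $208,213 − $12,200 = $196,013.
Year 1: DB = ⌊$208,213 × 150%/6⌋ = $52,053; SL = ⌊$196,013/6⌋ = $32,668 → take DB $52,053. Book value $156,160.
Year 2: DB = ⌊$156,160 × 150%/6⌋ = $39,040; SL = ⌊$143,960/5⌋ = $28,792 → take DB $39,040. Book value $117,120.
Year 3: DB = ⌊$117,120 × 150%/6⌋ = $29,280; SL = ⌊$104,920/4⌋ = $26,230 → take DB $29,280. Book value $87,840.
Year 4: DB = ⌊$87,840 × 150%/6⌋ = $21,960; SL = ⌊$75,640/3⌋ = $25,213 → take SL $25,213. Book value $62,627.
Accumulated through year 4 = $208,213 − $62,627 = $145,586.

$145,586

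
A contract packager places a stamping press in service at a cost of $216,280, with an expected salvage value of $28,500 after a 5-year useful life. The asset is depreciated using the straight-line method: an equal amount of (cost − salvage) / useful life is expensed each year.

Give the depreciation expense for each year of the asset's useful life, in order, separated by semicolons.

$37,556; $37,556; $37,556; $37,556; $37,556

Depreciable base = $216,280 − $28,500 = $187,780.
Annual expense = $187,780 / 5 = $37,556.
End of year 1: book value $178,724.
End of year 2: book value $141,168.
End of year 3: book value $103,612.
End of year 4: book value $66,056.
End of year 5: book value $28,500.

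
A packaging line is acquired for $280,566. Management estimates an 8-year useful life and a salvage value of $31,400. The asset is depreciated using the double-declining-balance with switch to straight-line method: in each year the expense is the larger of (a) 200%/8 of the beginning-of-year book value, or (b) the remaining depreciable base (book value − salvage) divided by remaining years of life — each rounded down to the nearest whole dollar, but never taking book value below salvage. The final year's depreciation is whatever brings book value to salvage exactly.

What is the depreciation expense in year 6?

$16,645

Depreciable base = $280,566 − $31,400 = $249,166.
Year 1: DB = ⌊$280,566 × 200%/8⌋ = $70,141; SL = ⌊$249,166/8⌋ = $31,145 → take DB $70,141. Book value $210,425.
Year 2: DB = ⌊$210,425 × 200%/8⌋ = $52,606; SL = ⌊$179,025/7⌋ = $25,575 → take DB $52,606. Book value $157,819.
Year 3: DB = ⌊$157,819 × 200%/8⌋ = $39,454; SL = ⌊$126,419/6⌋ = $21,069 → take DB $39,454. Book value $118,365.
Year 4: DB = ⌊$118,365 × 200%/8⌋ = $29,591; SL = ⌊$86,965/5⌋ = $17,393 → take DB $29,591. Book value $88,774.
Year 5: DB = ⌊$88,774 × 200%/8⌋ = $22,193; SL = ⌊$57,374/4⌋ = $14,343 → take DB $22,193. Book value $66,581.
Year 6: DB = ⌊$66,581 × 200%/8⌋ = $16,645; SL = ⌊$35,181/3⌋ = $11,727 → take DB $16,645. Book value $49,936.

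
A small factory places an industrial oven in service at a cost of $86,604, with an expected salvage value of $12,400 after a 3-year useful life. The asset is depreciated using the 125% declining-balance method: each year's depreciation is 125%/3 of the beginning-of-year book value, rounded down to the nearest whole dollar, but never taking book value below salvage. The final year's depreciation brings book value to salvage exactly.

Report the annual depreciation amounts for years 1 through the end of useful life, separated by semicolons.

Depreciable base = $86,604 − $12,400 = $74,204.
Year 1: ⌊$86,604 × 125%/3⌋ = $36,085. Book value $50,519.
Year 2: ⌊$50,519 × 125%/3⌋ = $21,049. Book value $29,470.
Year 3 (final): $29,470 − $12,400 = $17,070. Book value $12,400.

$36,085; $21,049; $17,070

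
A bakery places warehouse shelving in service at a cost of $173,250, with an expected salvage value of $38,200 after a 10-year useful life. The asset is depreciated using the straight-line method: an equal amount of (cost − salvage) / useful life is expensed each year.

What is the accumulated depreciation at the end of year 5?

$67,525

Depreciable base = $173,250 − $38,200 = $135,050.
Annual expense = $135,050 / 10 = $13,505.
End of year 1: book value $159,745.
End of year 2: book value $146,240.
End of year 3: book value $132,735.
End of year 4: book value $119,230.
End of year 5: book value $105,725.
Accumulated through year 5 = $173,250 − $105,725 = $67,525.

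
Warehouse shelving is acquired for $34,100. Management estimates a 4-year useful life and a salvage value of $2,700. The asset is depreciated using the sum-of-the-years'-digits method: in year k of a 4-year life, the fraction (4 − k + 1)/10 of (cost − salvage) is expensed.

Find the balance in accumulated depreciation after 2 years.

Depreciable base = $34,100 − $2,700 = $31,400.
Sum of the years' digits = 4+3+2+1 = 10.
Year 1: $31,400 × 4/10 = $12,560. Book value $21,540.
Year 2: $31,400 × 3/10 = $9,420. Book value $12,120.
Accumulated through year 2 = $34,100 − $12,120 = $21,980.

$21,980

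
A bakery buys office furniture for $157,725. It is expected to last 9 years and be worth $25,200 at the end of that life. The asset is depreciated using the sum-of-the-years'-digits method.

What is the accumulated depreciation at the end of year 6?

$114,855

Depreciable base = $157,725 − $25,200 = $132,525.
Sum of the years' digits = 9+8+7+6+5+4+3+2+1 = 45.
Year 1: $132,525 × 9/45 = $26,505. Book value $131,220.
Year 2: $132,525 × 8/45 = $23,560. Book value $107,660.
Year 3: $132,525 × 7/45 = $20,615. Book value $87,045.
Year 4: $132,525 × 6/45 = $17,670. Book value $69,375.
Year 5: $132,525 × 5/45 = $14,725. Book value $54,650.
Year 6: $132,525 × 4/45 = $11,780. Book value $42,870.
Accumulated through year 6 = $157,725 − $42,870 = $114,855.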